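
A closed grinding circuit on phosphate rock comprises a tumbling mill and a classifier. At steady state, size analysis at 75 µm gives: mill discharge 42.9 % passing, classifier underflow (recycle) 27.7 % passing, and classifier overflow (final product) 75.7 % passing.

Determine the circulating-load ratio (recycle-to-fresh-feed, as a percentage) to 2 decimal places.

Mass balance on the −75 µm fraction:
Fd + Rd = Ru + Fo ⇒ R/F = (o−d)/(d−u)
r = (75.7 − 42.9)/(42.9 − 27.7) = 32.8/15.2 = 2.1579
CL = 100·r = 215.79 %

CL = 215.79 %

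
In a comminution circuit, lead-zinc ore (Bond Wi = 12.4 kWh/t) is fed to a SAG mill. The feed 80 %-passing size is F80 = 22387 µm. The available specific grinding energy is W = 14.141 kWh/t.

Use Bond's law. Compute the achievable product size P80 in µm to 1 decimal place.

Bond: W = 10·Wi·(1/√P80 − 1/√F80)
P80^(−½) = W/(10 Wi) + F80^(−½)
  = 14.1410/(10·12.4) + 1/√22387 = 0.114040 + 0.006683 = 0.120724
P80 = (1/0.120724)² = 8.2834² = 68.61 µm

P80 = 68.6 µm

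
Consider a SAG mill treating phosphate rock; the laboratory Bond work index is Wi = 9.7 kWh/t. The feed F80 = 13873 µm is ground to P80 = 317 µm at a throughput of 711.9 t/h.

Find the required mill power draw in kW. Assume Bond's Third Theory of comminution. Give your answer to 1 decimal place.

P = 3292.2 kW

W = 10 Wi / √P80 − 10 Wi / √F80
W = 10·9.7·(1/√317 − 1/√13873) = 10·9.7·(0.047675) = 4.6245 kWh/t
P = W·T = 4.6245·711.9 = 3292.2 kW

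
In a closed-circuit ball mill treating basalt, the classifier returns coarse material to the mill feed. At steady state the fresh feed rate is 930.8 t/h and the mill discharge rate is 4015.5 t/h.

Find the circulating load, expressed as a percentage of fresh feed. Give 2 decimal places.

CL = 331.40 %

M = F + R at steady state, so:
R = M − F = 4015.5 − 930.8 = 3084.7 t/h
CL = 100·R/F = 100·3084.7/930.8 = 331.40 %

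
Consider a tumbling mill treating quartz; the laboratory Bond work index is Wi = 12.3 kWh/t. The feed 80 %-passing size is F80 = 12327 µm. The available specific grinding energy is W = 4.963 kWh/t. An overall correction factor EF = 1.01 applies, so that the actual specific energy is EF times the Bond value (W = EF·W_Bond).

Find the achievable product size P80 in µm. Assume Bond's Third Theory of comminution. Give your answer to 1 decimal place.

W = 10 Wi / √P80 − 10 Wi / √F80
W_Bond = W / EF = 4.963 / 1.01 = 4.9139 kWh/t
⇒ 1/√P80 = W_Bond/(10 Wi) + 1/√F80
  = 4.9139/(10·12.3) + 1/√12327 = 0.039950 + 0.009007 = 0.048957
P80 = (1/0.048957)² = 20.4261² = 417.23 µm

P80 = 417.2 µm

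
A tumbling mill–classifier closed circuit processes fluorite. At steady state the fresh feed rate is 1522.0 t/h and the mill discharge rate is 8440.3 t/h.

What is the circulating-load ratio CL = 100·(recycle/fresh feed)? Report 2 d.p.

CL = 454.55 %

Steady state: M = F + R.
R = M − F = 8440.3 − 1522.0 = 6918.3 t/h
CL = 100·R/F = 100·6918.3/1522.0 = 454.55 %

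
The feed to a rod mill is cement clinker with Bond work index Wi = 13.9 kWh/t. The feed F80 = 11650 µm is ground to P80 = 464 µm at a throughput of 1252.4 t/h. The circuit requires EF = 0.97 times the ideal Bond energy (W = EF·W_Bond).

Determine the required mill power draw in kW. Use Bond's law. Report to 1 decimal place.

P = 6274.7 kW

W = 10·Wi·(P80^(-½) − F80^(-½))
W = 10·13.9·(1/√464 − 1/√11650) = 10·13.9·(0.037159) = 5.1651 kWh/t
W_actual = 0.97 × 5.1651 = 5.0101 kWh/t
P = W·T = 5.0101·1252.4 = 6274.7 kW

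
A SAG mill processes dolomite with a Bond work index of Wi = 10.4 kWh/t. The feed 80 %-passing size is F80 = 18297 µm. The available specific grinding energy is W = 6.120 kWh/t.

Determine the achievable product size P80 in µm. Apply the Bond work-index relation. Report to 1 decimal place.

Bond:  W = 10 Wi (1/√P − 1/√F)
⇒ 1/√P80 = W/(10 Wi) + 1/√F80
  = 6.1200/(10·10.4) + 1/√18297 = 0.058846 + 0.007393 = 0.066239
P80 = (1/0.066239)² = 15.0969² = 227.91 µm

P80 = 227.9 µm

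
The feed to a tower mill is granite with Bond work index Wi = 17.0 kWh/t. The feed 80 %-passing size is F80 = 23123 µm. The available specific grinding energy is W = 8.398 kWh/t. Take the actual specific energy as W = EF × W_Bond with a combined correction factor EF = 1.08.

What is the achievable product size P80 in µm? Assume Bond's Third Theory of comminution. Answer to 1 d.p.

W = 10·Wi·[P80^(−½) − F80^(−½)]
W_Bond = W / EF = 8.398 / 1.08 = 7.7759 kWh/t
⇒ 1/√P80 = W_Bond/(10·Wi) + 1/√F80
  = 7.7759/(10·17.0) + 1/√23123 = 0.045741 + 0.006576 = 0.052317
P80 = (1/0.052317)² = 19.1143² = 365.35 µm

P80 = 365.4 µm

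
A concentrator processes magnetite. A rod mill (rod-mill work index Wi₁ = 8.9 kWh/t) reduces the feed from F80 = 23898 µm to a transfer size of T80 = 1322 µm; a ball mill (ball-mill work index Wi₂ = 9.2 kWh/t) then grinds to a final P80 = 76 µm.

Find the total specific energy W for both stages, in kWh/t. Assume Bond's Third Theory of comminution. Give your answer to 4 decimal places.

W = 9.8949 kWh/t

Bond: W = 10·Wi·(1/√P80 − 1/√F80)
Stage 1 (23898→1322 µm, Wi₁=8.9): W₁ = 10·8.9·(0.027503 − 0.006469) = 1.8721 kWh/t
Stage 2 (1322→76 µm, Wi₂=9.2): W₂ = 10·9.2·(0.114708 − 0.027503) = 8.0228 kWh/t
W = W₁ + W₂ = 1.8721 + 8.0228 = 9.8949 kWh/t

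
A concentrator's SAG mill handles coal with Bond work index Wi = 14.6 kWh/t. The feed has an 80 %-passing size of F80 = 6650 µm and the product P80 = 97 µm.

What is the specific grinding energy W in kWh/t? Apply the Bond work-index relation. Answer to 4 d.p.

W = 13.0337 kWh/t

Bond: W = 10·Wi·(1/√P80 − 1/√F80)
1/√97 = 0.101535;  1/√6650 = 0.012263
W = 10·14.6·(0.101535 − 0.012263) = 13.0337 kWh/t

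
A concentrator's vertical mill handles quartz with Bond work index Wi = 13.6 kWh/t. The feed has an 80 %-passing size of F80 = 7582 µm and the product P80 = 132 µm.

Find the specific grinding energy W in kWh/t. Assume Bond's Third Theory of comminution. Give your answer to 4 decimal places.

W = 10.2754 kWh/t

W = 10 Wi (P80^-0.5 − F80^-0.5)
1/√132 = 0.087039;  1/√7582 = 0.011484
W = 10·13.6·(0.087039 − 0.011484) = 10.2754 kWh/t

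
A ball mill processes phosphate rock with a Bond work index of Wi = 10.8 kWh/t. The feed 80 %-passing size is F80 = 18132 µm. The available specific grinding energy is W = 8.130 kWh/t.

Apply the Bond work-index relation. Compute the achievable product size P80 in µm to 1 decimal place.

W = 10 Wi / √P80 − 10 Wi / √F80
⇒ 1/√P80 = W/(10 Wi) + 1/√F80
  = 8.1300/(10·10.8) + 1/√18132 = 0.075278 + 0.007426 = 0.082704
P80 = (1/0.082704)² = 12.0913² = 146.20 µm

P80 = 146.2 µm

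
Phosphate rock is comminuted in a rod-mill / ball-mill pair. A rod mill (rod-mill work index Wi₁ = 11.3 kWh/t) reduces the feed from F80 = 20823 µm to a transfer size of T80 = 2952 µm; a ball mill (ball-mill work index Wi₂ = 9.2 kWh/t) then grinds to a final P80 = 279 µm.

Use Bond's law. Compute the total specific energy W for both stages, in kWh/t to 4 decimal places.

W = 5.1113 kWh/t

W = 10·Wi·[P80^(−½) − F80^(−½)]
Stage 1 (20823→2952 µm, Wi₁=11.3): W₁ = 10·11.3·(0.018405 − 0.006930) = 1.2967 kWh/t
Stage 2 (2952→279 µm, Wi₂=9.2): W₂ = 10·9.2·(0.059868 − 0.018405) = 3.8146 kWh/t
W = W₁ + W₂ = 1.2967 + 3.8146 = 5.1113 kWh/t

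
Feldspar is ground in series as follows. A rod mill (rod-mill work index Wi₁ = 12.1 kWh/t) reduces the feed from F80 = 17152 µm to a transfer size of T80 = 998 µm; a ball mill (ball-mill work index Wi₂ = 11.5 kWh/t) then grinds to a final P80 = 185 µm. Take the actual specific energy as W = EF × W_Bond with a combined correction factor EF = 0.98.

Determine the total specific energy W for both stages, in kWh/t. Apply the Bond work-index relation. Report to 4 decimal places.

W = 7.5666 kWh/t

W = 10 Wi (P80^-0.5 − F80^-0.5)
Stage 1 (17152→998 µm, Wi₁=12.1): W₁ = 10·12.1·(0.031654 − 0.007636) = 2.9063 kWh/t
Stage 2 (998→185 µm, Wi₂=11.5): W₂ = 10·11.5·(0.073521 − 0.031654) = 4.8147 kWh/t
W = W₁ + W₂ = 2.9063 + 4.8147 = 7.7210 kWh/t
Corrected W = EF·W_Bond = 0.98·7.7210 = 7.5666 kWh/t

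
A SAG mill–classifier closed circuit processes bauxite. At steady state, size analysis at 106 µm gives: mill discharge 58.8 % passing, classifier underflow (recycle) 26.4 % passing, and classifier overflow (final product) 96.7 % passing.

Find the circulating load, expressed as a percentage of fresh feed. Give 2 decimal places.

CL = 116.98 %

Classifier node, passing 106 µm:
(1+r)·d = r·u + o ⇒ r = (o−d)/(d−u)
r = (96.7 − 58.8)/(58.8 − 26.4) = 37.9/32.4 = 1.1698
CL = 100·r = 116.98 %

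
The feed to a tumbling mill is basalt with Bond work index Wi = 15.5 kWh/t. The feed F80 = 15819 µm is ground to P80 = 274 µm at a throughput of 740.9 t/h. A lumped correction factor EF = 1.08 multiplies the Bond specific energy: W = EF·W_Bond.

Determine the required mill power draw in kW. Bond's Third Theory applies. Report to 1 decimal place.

W = 10 Wi / √P80 − 10 Wi / √F80
W = 10·15.5·(1/√274 − 1/√15819) = 10·15.5·(0.052461) = 8.1315 kWh/t
With EF = 1.08: W = 8.1315·1.08 = 8.7820 kWh/t
Power = W × throughput = 8.7820 kWh/t × 740.9 t/h = 6506.6 kW

P = 6506.6 kW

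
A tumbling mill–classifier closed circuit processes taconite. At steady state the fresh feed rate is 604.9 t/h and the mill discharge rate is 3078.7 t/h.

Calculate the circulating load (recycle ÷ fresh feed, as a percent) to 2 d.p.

CL = 408.96 %

M = F + R at steady state, so:
R = M − F = 3078.7 − 604.9 = 2473.8 t/h
CL = 100·R/F = 100·2473.8/604.9 = 408.96 %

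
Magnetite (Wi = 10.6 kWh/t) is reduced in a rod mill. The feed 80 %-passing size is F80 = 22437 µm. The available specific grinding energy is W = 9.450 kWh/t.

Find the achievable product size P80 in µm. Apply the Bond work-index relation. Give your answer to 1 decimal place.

P80 = 108.9 µm

W = 10·Wi·(P80^(-½) − F80^(-½))
⇒ 1/√P80 = W/(10 Wi) + 1/√F80
  = 9.4500/(10·10.6) + 1/√22437 = 0.089151 + 0.006676 = 0.095827
P80 = (1/0.095827)² = 10.4355² = 108.90 µm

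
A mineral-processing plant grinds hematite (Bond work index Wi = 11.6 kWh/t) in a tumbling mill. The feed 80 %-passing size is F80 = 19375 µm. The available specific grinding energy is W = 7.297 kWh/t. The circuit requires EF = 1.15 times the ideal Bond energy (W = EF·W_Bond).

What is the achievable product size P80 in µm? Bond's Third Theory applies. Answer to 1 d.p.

W = 10 Wi (1/√P80 − 1/√F80)  [Bond]
W_Bond = W / EF = 7.297 / 1.15 = 6.3452 kWh/t
⇒ 1/√P80 = W_Bond/(10 Wi) + 1/√F80
  = 6.3452/(10·11.6) + 1/√19375 = 0.054700 + 0.007184 = 0.061884
P80 = (1/0.061884)² = 16.1592² = 261.12 µm

P80 = 261.1 µm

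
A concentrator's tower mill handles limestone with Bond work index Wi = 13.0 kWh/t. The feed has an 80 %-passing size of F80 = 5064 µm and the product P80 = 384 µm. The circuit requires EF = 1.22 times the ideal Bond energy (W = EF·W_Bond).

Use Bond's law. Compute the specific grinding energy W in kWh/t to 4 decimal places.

W = 5.8648 kWh/t

W = 10 Wi (1/√P80 − 1/√F80)  [Bond]
1/√384 = 0.051031;  1/√5064 = 0.014052
W = 10·13.0·(0.051031 − 0.014052) = 4.8072 kWh/t
Apply correction: 4.8072 × 1.22 = 5.8648 kWh/t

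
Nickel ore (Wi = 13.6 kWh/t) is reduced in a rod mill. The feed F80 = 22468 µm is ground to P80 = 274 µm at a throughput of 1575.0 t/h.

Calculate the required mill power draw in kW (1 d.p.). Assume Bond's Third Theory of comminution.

W = 10 Wi (1/√P80 − 1/√F80)  [Bond]
W = 10·13.6·(1/√274 − 1/√22468) = 10·13.6·(0.053741) = 7.3087 kWh/t
P = W·T = 7.3087·1575.0 = 11511.3 kW

P = 11511.3 kW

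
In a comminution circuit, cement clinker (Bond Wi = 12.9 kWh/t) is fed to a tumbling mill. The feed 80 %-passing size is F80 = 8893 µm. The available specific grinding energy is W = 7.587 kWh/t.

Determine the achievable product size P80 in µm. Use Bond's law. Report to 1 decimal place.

Bond: W = 10·Wi·(1/√P80 − 1/√F80)
⇒ 1/√P80 = W/(10·Wi) + 1/√F80
  = 7.5870/(10·12.9) + 1/√8893 = 0.058814 + 0.010604 = 0.069418
P80 = (1/0.069418)² = 14.4055² = 207.52 µm

P80 = 207.5 µm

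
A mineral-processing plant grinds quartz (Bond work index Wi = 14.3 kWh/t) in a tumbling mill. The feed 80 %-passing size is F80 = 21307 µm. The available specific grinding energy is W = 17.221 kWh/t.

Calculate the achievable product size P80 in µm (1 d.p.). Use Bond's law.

Bond: W = 10·Wi·(1/√P80 − 1/√F80)
P80^-0.5 = F80^-0.5 + W/(10 Wi)
  = 17.2210/(10·14.3) + 1/√21307 = 0.120427 + 0.006851 = 0.127277
P80 = (1/0.127277)² = 7.8569² = 61.73 µm

P80 = 61.7 µm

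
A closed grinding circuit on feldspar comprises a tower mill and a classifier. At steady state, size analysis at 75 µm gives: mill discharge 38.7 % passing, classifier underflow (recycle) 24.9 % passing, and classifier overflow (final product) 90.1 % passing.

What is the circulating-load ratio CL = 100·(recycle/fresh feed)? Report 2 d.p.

Balance %-passing 75 µm (r = R/F):
r = (o − d)/(d − u)
r = (90.1 − 38.7)/(38.7 − 24.9) = 51.4/13.8 = 3.7246
CL = 100·r = 372.46 %

CL = 372.46 %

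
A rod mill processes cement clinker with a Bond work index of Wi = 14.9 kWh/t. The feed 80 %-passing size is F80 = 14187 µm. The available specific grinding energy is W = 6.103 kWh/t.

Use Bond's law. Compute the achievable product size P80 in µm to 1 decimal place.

Bond: W = 10·Wi·(1/√P80 − 1/√F80)
⇒ 1/√P80 = W/(10·Wi) + 1/√F80
  = 6.1030/(10·14.9) + 1/√14187 = 0.040960 + 0.008396 = 0.049355
P80 = (1/0.049355)² = 20.2612² = 410.52 µm

P80 = 410.5 µm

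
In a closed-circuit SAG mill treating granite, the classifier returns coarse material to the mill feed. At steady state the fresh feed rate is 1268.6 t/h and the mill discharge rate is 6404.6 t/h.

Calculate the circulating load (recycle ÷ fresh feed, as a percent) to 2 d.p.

CL = 404.86 %

M = F + R at steady state, so:
R = M − F = 6404.6 − 1268.6 = 5136.0 t/h
CL = 100·R/F = 100·5136.0/1268.6 = 404.86 %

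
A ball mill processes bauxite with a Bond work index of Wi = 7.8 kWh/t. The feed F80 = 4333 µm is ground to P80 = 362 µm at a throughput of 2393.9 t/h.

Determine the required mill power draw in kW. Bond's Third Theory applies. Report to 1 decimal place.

W = 10 Wi / √P80 − 10 Wi / √F80
W = 10·7.8·(1/√362 − 1/√4333) = 10·7.8·(0.037367) = 2.9146 kWh/t
P = W·T = 2.9146·2393.9 = 6977.4 kW

P = 6977.4 kW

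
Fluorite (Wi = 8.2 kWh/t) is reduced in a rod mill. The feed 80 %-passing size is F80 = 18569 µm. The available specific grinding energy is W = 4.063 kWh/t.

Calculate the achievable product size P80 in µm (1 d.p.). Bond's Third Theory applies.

P80 = 309.0 µm

W = 10·Wi·[P80^(−½) − F80^(−½)]
P80^-0.5 = F80^-0.5 + W/(10 Wi)
  = 4.0630/(10·8.2) + 1/√18569 = 0.049549 + 0.007338 = 0.056887
P80 = (1/0.056887)² = 17.5786² = 309.01 µm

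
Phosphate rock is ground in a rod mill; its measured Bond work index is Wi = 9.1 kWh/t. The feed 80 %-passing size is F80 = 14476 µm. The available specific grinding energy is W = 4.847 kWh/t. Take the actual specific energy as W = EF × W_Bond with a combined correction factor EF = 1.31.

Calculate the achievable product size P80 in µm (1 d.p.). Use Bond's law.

W = 10·Wi·(P80^(-½) − F80^(-½))
W_Bond = W / EF = 4.847 / 1.31 = 3.7000 kWh/t
1/√P80 = 1/√F80 + W_Bond/(10·Wi)
  = 3.7000/(10·9.1) + 1/√14476 = 0.040659 + 0.008311 = 0.048971
P80 = (1/0.048971)² = 20.4203² = 416.99 µm

P80 = 417.0 µm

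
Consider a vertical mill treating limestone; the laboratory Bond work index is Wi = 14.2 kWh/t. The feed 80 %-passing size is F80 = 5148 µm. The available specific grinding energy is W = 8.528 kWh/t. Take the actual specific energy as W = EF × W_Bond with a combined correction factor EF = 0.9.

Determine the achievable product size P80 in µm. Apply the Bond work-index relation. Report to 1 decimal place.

P80 = 153.7 µm

W = 10·Wi·[P80^(−½) − F80^(−½)]
W_Bond = W / EF = 8.528 / 0.9 = 9.4756 kWh/t
1/√P80 = 1/√F80 + W_Bond/(10·Wi)
  = 9.4756/(10·14.2) + 1/√5148 = 0.066729 + 0.013937 = 0.080667
P80 = (1/0.080667)² = 12.3967² = 153.68 µm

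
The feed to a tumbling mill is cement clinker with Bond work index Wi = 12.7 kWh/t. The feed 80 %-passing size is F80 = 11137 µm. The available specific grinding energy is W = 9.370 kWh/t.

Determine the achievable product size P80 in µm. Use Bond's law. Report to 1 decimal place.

P80 = 144.3 µm

W = 10 Wi / √P80 − 10 Wi / √F80
P80^-0.5 = F80^-0.5 + W/(10 Wi)
  = 9.3700/(10·12.7) + 1/√11137 = 0.073780 + 0.009476 = 0.083255
P80 = (1/0.083255)² = 12.0112² = 144.27 µm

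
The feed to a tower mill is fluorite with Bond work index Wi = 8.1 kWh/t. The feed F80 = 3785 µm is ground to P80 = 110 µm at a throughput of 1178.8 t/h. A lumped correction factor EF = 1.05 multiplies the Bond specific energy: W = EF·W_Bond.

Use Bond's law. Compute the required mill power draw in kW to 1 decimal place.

P = 7929.5 kW

W = 10·Wi·[P80^(−½) − F80^(−½)]
W = 10·8.1·(1/√110 − 1/√3785) = 10·8.1·(0.079092) = 6.4065 kWh/t
Apply correction: 6.4065 × 1.05 = 6.7268 kWh/t
P = W·T = 6.7268·1178.8 = 7929.5 kW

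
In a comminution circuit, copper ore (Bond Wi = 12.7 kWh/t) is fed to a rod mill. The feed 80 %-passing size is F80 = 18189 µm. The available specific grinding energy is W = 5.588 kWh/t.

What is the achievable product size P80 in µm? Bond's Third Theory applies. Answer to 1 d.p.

P80 = 378.3 µm

W_Bond = 10·Wi·(1/√P₈₀ − 1/√F₈₀)
⇒ 1/√P80 = W/(10·Wi) + 1/√F80
  = 5.5880/(10·12.7) + 1/√18189 = 0.044000 + 0.007415 = 0.051415
P80 = (1/0.051415)² = 19.4497² = 378.29 µm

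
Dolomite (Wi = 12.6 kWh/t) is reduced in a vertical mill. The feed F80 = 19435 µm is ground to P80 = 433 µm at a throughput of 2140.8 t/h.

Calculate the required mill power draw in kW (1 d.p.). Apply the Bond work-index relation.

P = 11028.0 kW

Bond: W = 10·Wi·(1/√P80 − 1/√F80)
W = 10·12.6·(1/√433 − 1/√19435) = 10·12.6·(0.040884) = 5.1514 kWh/t
P = W·T = 5.1514·2140.8 = 11028.0 kW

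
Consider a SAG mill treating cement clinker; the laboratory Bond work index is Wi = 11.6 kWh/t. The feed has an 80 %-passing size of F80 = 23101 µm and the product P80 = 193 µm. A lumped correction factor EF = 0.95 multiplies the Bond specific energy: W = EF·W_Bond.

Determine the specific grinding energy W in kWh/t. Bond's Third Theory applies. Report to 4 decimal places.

W_Bond = 10·Wi·(1/√P₈₀ − 1/√F₈₀)
1/√193 = 0.071982;  1/√23101 = 0.006579
W = 10·11.6·(0.071982 − 0.006579) = 7.5867 kWh/t
With EF = 0.95: W = 7.5867·0.95 = 7.2073 kWh/t

W = 7.2073 kWh/t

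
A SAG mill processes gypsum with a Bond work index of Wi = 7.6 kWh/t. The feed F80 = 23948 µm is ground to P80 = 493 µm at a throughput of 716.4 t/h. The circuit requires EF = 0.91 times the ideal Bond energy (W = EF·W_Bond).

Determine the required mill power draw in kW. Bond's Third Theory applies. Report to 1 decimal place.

W = 10 Wi (1/√P80 − 1/√F80)  [Bond]
W = 10·7.6·(1/√493 − 1/√23948) = 10·7.6·(0.038576) = 2.9318 kWh/t
With EF = 0.91: W = 2.9318·0.91 = 2.6679 kWh/t
Mill draw = 2.6679 × 716.4 = 1911.3 kW

P = 1911.3 kW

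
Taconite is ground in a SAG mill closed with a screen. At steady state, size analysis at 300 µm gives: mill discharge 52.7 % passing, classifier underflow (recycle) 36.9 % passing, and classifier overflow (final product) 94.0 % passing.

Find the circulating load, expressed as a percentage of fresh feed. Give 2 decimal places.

CL = 261.39 %

Let r = R/F. Size balance at 300 µm:
r = (o − d)/(d − u)
r = (94.0 − 52.7)/(52.7 − 36.9) = 41.3/15.8 = 2.6139
CL = 100·r = 261.39 %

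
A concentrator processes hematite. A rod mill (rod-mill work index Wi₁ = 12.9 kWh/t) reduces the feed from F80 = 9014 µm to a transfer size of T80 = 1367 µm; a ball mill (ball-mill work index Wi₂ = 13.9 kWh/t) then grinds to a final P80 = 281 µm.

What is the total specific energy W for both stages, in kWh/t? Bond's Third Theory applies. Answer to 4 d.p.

W = 6.6629 kWh/t

W = 10 Wi (1/√P80 − 1/√F80)  [Bond]
Stage 1 (9014→1367 µm, Wi₁=12.9): W₁ = 10·12.9·(0.027047 − 0.010533) = 2.1303 kWh/t
Stage 2 (1367→281 µm, Wi₂=13.9): W₂ = 10·13.9·(0.059655 − 0.027047) = 4.5325 kWh/t
W = W₁ + W₂ = 2.1303 + 4.5325 = 6.6629 kWh/t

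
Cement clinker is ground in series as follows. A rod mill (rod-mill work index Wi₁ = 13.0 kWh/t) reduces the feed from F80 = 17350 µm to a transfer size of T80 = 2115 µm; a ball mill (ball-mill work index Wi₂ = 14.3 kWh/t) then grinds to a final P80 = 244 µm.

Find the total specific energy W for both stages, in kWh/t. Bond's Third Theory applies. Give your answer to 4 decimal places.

W = 7.8850 kWh/t

Bond: W = 10·Wi·(1/√P80 − 1/√F80)
Stage 1 (17350→2115 µm, Wi₁=13.0): W₁ = 10·13.0·(0.021744 − 0.007592) = 1.8398 kWh/t
Stage 2 (2115→244 µm, Wi₂=14.3): W₂ = 10·14.3·(0.064018 − 0.021744) = 6.0452 kWh/t
W = W₁ + W₂ = 1.8398 + 6.0452 = 7.8850 kWh/t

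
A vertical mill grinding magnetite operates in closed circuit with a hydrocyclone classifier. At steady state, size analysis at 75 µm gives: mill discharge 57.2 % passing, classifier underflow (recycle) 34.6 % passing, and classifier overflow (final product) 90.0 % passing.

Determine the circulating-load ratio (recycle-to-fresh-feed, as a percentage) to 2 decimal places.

Let r = R/F. Size balance at 75 µm:
Fd + Rd = Ru + Fo ⇒ R/F = (o−d)/(d−u)
r = (90.0 − 57.2)/(57.2 − 34.6) = 32.8/22.6 = 1.4513
CL = 100·r = 145.13 %

CL = 145.13 %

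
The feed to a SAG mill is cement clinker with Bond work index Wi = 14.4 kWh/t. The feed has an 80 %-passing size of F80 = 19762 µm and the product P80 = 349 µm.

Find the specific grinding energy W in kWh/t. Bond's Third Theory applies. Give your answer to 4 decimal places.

W_Bond = 10·Wi·(1/√P₈₀ − 1/√F₈₀)
1/√349 = 0.053529;  1/√19762 = 0.007114
W = 10·14.4·(0.053529 − 0.007114) = 6.6838 kWh/t

W = 6.6838 kWh/t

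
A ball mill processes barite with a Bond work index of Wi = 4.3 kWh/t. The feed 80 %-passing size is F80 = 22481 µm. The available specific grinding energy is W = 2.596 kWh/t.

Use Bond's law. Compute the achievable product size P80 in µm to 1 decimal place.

W = 10 Wi / √P80 − 10 Wi / √F80
P80^(−½) = W/(10 Wi) + F80^(−½)
  = 2.5960/(10·4.3) + 1/√22481 = 0.060372 + 0.006669 = 0.067042
P80 = (1/0.067042)² = 14.9161² = 222.49 µm

P80 = 222.5 µm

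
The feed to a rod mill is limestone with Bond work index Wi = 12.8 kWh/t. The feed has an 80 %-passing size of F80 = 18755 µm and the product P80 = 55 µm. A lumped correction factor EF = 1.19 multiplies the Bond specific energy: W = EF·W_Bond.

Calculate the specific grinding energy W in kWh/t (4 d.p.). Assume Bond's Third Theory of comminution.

W = 10·Wi·[P80^(−½) − F80^(−½)]
1/√55 = 0.134840;  1/√18755 = 0.007302
W = 10·12.8·(0.134840 − 0.007302) = 16.3249 kWh/t
Corrected W = EF·W_Bond = 1.19·16.3249 = 19.4266 kWh/t

W = 19.4266 kWh/t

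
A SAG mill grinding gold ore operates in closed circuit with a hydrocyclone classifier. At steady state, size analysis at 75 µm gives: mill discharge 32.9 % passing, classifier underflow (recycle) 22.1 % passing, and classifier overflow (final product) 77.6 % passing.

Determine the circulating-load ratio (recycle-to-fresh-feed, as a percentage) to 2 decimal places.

CL = 413.89 %

Two-product formula at 75 µm:
(1+r)d = ru + o → r = (o−d)/(d−u)
r = (77.6 − 32.9)/(32.9 − 22.1) = 44.7/10.8 = 4.1389
CL = 100·r = 413.89 %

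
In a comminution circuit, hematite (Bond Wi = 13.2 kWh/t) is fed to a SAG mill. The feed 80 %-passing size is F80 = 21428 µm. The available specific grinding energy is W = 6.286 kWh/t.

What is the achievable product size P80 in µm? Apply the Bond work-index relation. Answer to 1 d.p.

P80 = 337.3 µm

W = 10 Wi (P80^-0.5 − F80^-0.5)
1/√P80 = 1/√F80 + W/(10·Wi)
  = 6.2860/(10·13.2) + 1/√21428 = 0.047621 + 0.006831 = 0.054453
P80 = (1/0.054453)² = 18.3646² = 337.26 µm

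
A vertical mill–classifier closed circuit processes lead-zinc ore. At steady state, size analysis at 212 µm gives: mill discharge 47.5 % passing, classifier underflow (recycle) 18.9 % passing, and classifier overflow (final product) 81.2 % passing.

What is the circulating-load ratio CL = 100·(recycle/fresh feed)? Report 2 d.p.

CL = 117.83 %

Classifier node, passing 212 µm:
r = (o − d)/(d − u)
r = (81.2 − 47.5)/(47.5 − 18.9) = 33.7/28.6 = 1.1783
CL = 100·r = 117.83 %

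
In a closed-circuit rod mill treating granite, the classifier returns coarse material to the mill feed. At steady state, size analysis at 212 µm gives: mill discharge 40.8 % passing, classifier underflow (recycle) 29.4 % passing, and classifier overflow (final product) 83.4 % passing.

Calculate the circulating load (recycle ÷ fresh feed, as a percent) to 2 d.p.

CL = 373.68 %

Classifier node, passing 212 µm:
Fd + Rd = Ru + Fo ⇒ R/F = (o−d)/(d−u)
r = (83.4 − 40.8)/(40.8 − 29.4) = 42.6/11.4 = 3.7368
CL = 100·r = 373.68 %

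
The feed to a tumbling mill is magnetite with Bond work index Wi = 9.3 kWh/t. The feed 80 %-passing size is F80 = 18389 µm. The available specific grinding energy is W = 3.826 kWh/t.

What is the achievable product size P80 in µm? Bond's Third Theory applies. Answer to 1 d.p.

P80 = 424.9 µm

W_Bond = 10·Wi·(1/√P₈₀ − 1/√F₈₀)
⇒ 1/√P80 = W/(10 Wi) + 1/√F80
  = 3.8260/(10·9.3) + 1/√18389 = 0.041140 + 0.007374 = 0.048514
P80 = (1/0.048514)² = 20.6126² = 424.88 µm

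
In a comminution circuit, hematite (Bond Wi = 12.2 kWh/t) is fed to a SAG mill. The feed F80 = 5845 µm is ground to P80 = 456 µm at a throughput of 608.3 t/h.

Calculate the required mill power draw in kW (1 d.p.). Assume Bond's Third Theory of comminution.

W_Bond = 10·Wi·(1/√P₈₀ − 1/√F₈₀)
W = 10·12.2·(1/√456 − 1/√5845) = 10·12.2·(0.033749) = 4.1174 kWh/t
Mill draw = 4.1174 × 608.3 = 2504.6 kW

P = 2504.6 kW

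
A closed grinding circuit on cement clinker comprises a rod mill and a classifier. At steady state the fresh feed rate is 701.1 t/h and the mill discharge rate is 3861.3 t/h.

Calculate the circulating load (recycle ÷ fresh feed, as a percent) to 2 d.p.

CL = 450.75 %

Discharge = new feed + return, hence
R = M − F = 3861.3 − 701.1 = 3160.2 t/h
CL = 100·R/F = 100·3160.2/701.1 = 450.75 %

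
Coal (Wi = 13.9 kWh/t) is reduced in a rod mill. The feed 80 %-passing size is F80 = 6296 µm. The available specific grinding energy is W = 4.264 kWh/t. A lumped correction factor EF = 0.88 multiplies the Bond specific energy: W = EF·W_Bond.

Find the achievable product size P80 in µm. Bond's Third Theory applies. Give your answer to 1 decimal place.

P80 = 443.9 µm

W = 10·Wi·[P80^(−½) − F80^(−½)]
W_Bond = W / EF = 4.264 / 0.88 = 4.8455 kWh/t
1/√P80 = 1/√F80 + W_Bond/(10·Wi)
  = 4.8455/(10·13.9) + 1/√6296 = 0.034859 + 0.012603 = 0.047462
P80 = (1/0.047462)² = 21.0694² = 443.92 µm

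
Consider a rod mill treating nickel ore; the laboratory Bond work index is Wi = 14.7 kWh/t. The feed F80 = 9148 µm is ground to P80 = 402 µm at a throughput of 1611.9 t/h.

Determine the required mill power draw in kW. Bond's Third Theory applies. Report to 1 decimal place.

W = 10 Wi / √P80 − 10 Wi / √F80
W = 10·14.7·(1/√402 − 1/√9148) = 10·14.7·(0.039420) = 5.7948 kWh/t
P = W·T = 5.7948·1611.9 = 9340.6 kW

P = 9340.6 kW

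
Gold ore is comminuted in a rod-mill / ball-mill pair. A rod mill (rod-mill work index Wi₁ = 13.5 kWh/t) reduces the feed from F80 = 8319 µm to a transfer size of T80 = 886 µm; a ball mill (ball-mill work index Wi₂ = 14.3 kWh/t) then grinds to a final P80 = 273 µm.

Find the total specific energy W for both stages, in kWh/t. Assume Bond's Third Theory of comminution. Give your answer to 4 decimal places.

W_Bond = 10·Wi·(1/√P₈₀ − 1/√F₈₀)
Stage 1 (8319→886 µm, Wi₁=13.5): W₁ = 10·13.5·(0.033596 − 0.010964) = 3.0553 kWh/t
Stage 2 (886→273 µm, Wi₂=14.3): W₂ = 10·14.3·(0.060523 − 0.033596) = 3.8506 kWh/t
W = W₁ + W₂ = 3.0553 + 3.8506 = 6.9059 kWh/t

W = 6.9059 kWh/t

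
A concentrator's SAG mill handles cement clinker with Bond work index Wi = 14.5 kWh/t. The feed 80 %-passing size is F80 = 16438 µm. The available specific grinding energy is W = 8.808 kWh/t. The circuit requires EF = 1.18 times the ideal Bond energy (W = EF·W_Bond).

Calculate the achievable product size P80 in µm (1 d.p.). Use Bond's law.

Bond:  W = 10 Wi (1/√P − 1/√F)
W_Bond = W / EF = 8.808 / 1.18 = 7.4644 kWh/t
P80^-0.5 = F80^-0.5 + W_Bond/(10 Wi)
  = 7.4644/(10·14.5) + 1/√16438 = 0.051479 + 0.007800 = 0.059278
P80 = (1/0.059278)² = 16.8696² = 284.58 µm

P80 = 284.6 µm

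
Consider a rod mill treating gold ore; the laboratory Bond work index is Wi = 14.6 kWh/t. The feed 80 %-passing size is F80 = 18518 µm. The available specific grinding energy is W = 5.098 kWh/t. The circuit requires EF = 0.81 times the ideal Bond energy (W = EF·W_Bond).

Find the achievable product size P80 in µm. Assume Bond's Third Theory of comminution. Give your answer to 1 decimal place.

P80 = 392.8 µm

W = 10 Wi (1/√P80 − 1/√F80)  [Bond]
W_Bond = W / EF = 5.098 / 0.81 = 6.2938 kWh/t
P80^(−½) = W_Bond/(10 Wi) + F80^(−½)
  = 6.2938/(10·14.6) + 1/√18518 = 0.043108 + 0.007349 = 0.050457
P80 = (1/0.050457)² = 19.8189² = 392.79 µm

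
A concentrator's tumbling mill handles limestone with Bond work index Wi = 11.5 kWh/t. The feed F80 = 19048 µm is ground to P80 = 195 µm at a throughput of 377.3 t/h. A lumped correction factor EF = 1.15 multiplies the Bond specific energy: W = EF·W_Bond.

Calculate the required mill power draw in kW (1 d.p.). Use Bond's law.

Bond: W = 10·Wi·(1/√P80 − 1/√F80)
W = 10·11.5·(1/√195 − 1/√19048) = 10·11.5·(0.064366) = 7.4021 kWh/t
Corrected W = EF·W_Bond = 1.15·7.4021 = 8.5124 kWh/t
Mill draw = 8.5124 × 377.3 = 3211.7 kW

P = 3211.7 kW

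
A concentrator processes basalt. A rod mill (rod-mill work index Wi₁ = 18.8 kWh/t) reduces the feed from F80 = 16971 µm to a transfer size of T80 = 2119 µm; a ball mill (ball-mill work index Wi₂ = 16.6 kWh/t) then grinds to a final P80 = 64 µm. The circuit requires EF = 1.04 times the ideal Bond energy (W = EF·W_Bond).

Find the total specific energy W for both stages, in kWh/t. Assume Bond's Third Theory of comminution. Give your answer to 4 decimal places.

Bond: W = 10·Wi·(1/√P80 − 1/√F80)
Stage 1 (16971→2119 µm, Wi₁=18.8): W₁ = 10·18.8·(0.021724 − 0.007676) = 2.6409 kWh/t
Stage 2 (2119→64 µm, Wi₂=16.6): W₂ = 10·16.6·(0.125000 − 0.021724) = 17.1439 kWh/t
W = W₁ + W₂ = 2.6409 + 17.1439 = 19.7848 kWh/t
Apply correction: 19.7848 × 1.04 = 20.5762 kWh/t

W = 20.5762 kWh/t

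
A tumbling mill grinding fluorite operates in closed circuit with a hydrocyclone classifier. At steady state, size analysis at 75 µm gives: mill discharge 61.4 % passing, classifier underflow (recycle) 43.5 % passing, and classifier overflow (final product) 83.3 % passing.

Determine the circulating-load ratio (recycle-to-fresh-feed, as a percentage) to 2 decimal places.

Mass balance on the −75 µm fraction:
Fd + Rd = Ru + Fo ⇒ R/F = (o−d)/(d−u)
r = (83.3 − 61.4)/(61.4 − 43.5) = 21.9/17.9 = 1.2235
CL = 100·r = 122.35 %

CL = 122.35 %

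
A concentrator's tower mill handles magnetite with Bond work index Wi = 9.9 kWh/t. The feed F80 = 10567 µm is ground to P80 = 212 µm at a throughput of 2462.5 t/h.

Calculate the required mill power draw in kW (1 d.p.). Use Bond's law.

P = 14371.8 kW

W = 10 Wi (1/√P80 − 1/√F80)  [Bond]
W = 10·9.9·(1/√212 − 1/√10567) = 10·9.9·(0.058952) = 5.8363 kWh/t
P = W·T = 5.8363·2462.5 = 14371.8 kW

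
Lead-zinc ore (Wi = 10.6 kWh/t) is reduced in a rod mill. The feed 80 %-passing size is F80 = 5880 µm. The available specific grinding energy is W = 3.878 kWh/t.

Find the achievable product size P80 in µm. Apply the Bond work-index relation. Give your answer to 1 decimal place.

W_Bond = 10·Wi·(1/√P₈₀ − 1/√F₈₀)
⇒ 1/√P80 = W/(10·Wi) + 1/√F80
  = 3.8780/(10·10.6) + 1/√5880 = 0.036585 + 0.013041 = 0.049626
P80 = (1/0.049626)² = 20.1508² = 406.05 µm

P80 = 406.1 µm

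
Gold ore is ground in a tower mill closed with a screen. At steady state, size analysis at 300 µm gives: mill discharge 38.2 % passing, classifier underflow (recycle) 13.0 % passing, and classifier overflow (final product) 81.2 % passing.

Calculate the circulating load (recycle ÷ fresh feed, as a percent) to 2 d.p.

Balance %-passing 300 µm (r = R/F):
r = (o − d)/(d − u)
r = (81.2 − 38.2)/(38.2 − 13.0) = 43.0/25.2 = 1.7063
CL = 100·r = 170.63 %

CL = 170.63 %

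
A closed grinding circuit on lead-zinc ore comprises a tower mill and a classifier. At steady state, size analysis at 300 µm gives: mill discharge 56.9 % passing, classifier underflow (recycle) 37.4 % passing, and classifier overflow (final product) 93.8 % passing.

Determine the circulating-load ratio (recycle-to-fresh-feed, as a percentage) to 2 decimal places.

CL = 189.23 %

Classifier node, passing 300 µm:
Fd + Rd = Ru + Fo ⇒ R/F = (o−d)/(d−u)
r = (93.8 − 56.9)/(56.9 − 37.4) = 36.9/19.5 = 1.8923
CL = 100·r = 189.23 %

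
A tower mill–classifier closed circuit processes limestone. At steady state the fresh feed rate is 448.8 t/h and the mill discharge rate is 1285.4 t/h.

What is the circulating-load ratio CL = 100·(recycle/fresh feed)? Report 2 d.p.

Mill node: discharge = fresh + recycle.
R = M − F = 1285.4 − 448.8 = 836.6 t/h
CL = 100·R/F = 100·836.6/448.8 = 186.41 %

CL = 186.41 %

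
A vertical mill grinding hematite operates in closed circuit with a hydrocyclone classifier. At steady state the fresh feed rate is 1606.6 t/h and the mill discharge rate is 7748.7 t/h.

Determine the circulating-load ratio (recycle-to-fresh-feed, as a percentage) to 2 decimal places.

CL = 382.30 %

M = F + R at steady state, so:
R = M − F = 7748.7 − 1606.6 = 6142.1 t/h
CL = 100·R/F = 100·6142.1/1606.6 = 382.30 %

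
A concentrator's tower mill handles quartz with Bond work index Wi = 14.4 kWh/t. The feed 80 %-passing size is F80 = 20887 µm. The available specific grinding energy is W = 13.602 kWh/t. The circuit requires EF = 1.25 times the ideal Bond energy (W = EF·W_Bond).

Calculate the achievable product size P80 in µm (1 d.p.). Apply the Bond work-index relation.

P80 = 147.0 µm

W = 10·Wi·[P80^(−½) − F80^(−½)]
W_Bond = W / EF = 13.602 / 1.25 = 10.8816 kWh/t
⇒ 1/√P80 = W_Bond/(10·Wi) + 1/√F80
  = 10.8816/(10·14.4) + 1/√20887 = 0.075567 + 0.006919 = 0.082486
P80 = (1/0.082486)² = 12.1233² = 146.97 µm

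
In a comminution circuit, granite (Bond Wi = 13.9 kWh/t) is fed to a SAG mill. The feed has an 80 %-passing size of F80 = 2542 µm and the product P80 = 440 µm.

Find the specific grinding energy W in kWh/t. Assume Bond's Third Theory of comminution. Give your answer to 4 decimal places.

Bond:  W = 10 Wi (1/√P − 1/√F)
1/√440 = 0.047673;  1/√2542 = 0.019834
W = 10·13.9·(0.047673 − 0.019834) = 3.8696 kWh/t

W = 3.8696 kWh/t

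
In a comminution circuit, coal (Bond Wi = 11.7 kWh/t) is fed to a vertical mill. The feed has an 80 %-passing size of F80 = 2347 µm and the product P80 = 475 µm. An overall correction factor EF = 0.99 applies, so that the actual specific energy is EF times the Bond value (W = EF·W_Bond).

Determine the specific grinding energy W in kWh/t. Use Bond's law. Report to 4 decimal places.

W = 10 Wi (P80^-0.5 − F80^-0.5)
1/√475 = 0.045883;  1/√2347 = 0.020642
W = 10·11.7·(0.045883 − 0.020642) = 2.9533 kWh/t
With EF = 0.99: W = 2.9533·0.99 = 2.9237 kWh/t

W = 2.9237 kWh/t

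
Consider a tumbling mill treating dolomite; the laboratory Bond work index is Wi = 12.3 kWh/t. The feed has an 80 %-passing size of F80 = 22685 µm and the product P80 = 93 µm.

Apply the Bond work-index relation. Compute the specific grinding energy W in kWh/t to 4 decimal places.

W = 11.9379 kWh/t

W = 10·Wi·[P80^(−½) − F80^(−½)]
1/√93 = 0.103695;  1/√22685 = 0.006639
W = 10·12.3·(0.103695 − 0.006639) = 11.9379 kWh/t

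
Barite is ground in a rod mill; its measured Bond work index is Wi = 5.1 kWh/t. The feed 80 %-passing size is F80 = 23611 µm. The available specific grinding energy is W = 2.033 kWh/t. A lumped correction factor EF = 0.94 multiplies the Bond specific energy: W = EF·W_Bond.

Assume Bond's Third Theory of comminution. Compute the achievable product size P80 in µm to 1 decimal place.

P80 = 417.9 µm

W_Bond = 10·Wi·(1/√P₈₀ − 1/√F₈₀)
W_Bond = W / EF = 2.033 / 0.94 = 2.1628 kWh/t
1/√P80 = 1/√F80 + W_Bond/(10·Wi)
  = 2.1628/(10·5.1) + 1/√23611 = 0.042407 + 0.006508 = 0.048915
P80 = (1/0.048915)² = 20.4436² = 417.94 µm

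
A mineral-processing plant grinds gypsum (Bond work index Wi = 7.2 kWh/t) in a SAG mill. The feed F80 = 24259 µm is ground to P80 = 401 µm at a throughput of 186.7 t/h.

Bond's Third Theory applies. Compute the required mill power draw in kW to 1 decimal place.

W = 10 Wi (1/√P80 − 1/√F80)  [Bond]
W = 10·7.2·(1/√401 − 1/√24259) = 10·7.2·(0.043517) = 3.1332 kWh/t
Mill draw = 3.1332 × 186.7 = 585.0 kW

P = 585.0 kW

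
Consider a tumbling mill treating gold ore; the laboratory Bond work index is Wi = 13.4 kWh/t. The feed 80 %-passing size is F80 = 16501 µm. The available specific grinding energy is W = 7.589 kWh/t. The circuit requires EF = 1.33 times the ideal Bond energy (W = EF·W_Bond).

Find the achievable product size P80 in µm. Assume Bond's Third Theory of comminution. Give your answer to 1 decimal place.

W = 10·Wi·[P80^(−½) − F80^(−½)]
W_Bond = W / EF = 7.589 / 1.33 = 5.7060 kWh/t
⇒ 1/√P80 = W_Bond/(10·Wi) + 1/√F80
  = 5.7060/(10·13.4) + 1/√16501 = 0.042582 + 0.007785 = 0.050367
P80 = (1/0.050367)² = 19.8543² = 394.19 µm

P80 = 394.2 µm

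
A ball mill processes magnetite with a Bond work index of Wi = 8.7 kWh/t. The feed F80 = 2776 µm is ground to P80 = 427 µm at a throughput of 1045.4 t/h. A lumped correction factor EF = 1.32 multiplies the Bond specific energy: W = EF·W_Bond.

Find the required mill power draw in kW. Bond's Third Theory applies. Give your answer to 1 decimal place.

P = 3531.2 kW

W = 10 Wi / √P80 − 10 Wi / √F80
W = 10·8.7·(1/√427 − 1/√2776) = 10·8.7·(0.029414) = 2.5590 kWh/t
Apply correction: 2.5590 × 1.32 = 3.3779 kWh/t
P_mill = W·ṁ = 3.3779·1045.4 = 3531.2 kW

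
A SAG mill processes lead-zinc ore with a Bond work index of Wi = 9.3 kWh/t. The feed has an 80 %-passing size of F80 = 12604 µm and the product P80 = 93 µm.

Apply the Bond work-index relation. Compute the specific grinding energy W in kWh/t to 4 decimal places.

W = 10 Wi (1/√P80 − 1/√F80)  [Bond]
1/√93 = 0.103695;  1/√12604 = 0.008907
W = 10·9.3·(0.103695 − 0.008907) = 8.8153 kWh/t

W = 8.8153 kWh/t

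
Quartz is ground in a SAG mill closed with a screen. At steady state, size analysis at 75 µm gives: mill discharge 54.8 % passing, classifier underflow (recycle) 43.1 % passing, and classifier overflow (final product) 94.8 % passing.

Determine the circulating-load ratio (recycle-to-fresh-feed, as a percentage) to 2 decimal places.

Let r = R/F. Size balance at 75 µm:
(1+r)d = ru + o → r = (o−d)/(d−u)
r = (94.8 − 54.8)/(54.8 − 43.1) = 40.0/11.7 = 3.4188
CL = 100·r = 341.88 %

CL = 341.88 %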